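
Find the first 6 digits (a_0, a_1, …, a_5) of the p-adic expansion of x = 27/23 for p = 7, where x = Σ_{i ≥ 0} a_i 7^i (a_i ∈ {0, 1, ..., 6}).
(a_0, …, a_5) = (3, 4, 0, 6, 4, 6)

v_7(27/23) = 0 (numerator and denominator both coprime to 7), so x ∈ ℤ_7^×. Compute digits iteratively via a_i = x_i mod 7, x_{i+1} = (x_i − a_i)/7, with x_0 = x:
  x_0 = 27/23;  a_0 = 3;  x_1 = (x_0 − 3)/7 = -6/23
  x_1 = -6/23;  a_1 = 4;  x_2 = (x_1 − 4)/7 = -14/23
  x_2 = -14/23;  a_2 = 0;  x_3 = (x_2 − 0)/7 = -2/23
  x_3 = -2/23;  a_3 = 6;  x_4 = (x_3 − 6)/7 = -20/23
  x_4 = -20/23;  a_4 = 4;  x_5 = (x_4 − 4)/7 = -16/23
  x_5 = -16/23;  a_5 = 6;  x_6 = (x_5 − 6)/7 = -22/23
Digits: (3, 4, 0, 6, 4, 6).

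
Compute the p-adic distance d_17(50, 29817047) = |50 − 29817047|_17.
d_17(50, 29817047) = 1/1419857

Step 1 — x − y = 50 − 29817047 = -29816997. Step 2 — v_17(-29816997) = 5 (factor: -29816997 = −(17^5 · 21); the sign does not affect v_p). Step 3 — |x − y|_17 = 17^{-5} = 1/1419857.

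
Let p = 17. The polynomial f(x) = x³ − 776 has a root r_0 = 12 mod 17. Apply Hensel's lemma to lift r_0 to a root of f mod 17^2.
r_1 = 165 (mod 289)

Hensel: r_{i+1} = r_i − f(r_i)/f′(r_i) mod 17^{i+2}, where f′(x) = 3x². Iterate:
  r_0 = 12 (mod 17)
  r_1 = 165 (mod 289)
Final: r = 165 with f(r) ≡ 0 mod 17^2.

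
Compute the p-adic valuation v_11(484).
v_11(484) = 2

v_11(n) is the largest exponent k such that 11^k divides n. Factor out: 484 = 11^2 · 4. (Sign doesn't affect v_p.) So v_11(484) = 2.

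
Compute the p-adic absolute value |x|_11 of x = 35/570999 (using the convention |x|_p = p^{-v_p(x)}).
|35/570999|_11 = 14641

Step 1 — compute v_11(x) by factoring powers of 11 out of the numerator and denominator: v_11(35/570999) = -4. Step 2 — apply |x|_p = p^{-v_p(x)} = 11^{4} = 14641.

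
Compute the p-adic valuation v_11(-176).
v_11(-176) = 1

v_11(n) is the largest exponent k such that 11^k divides n. Factor out: -176 = -11^1 · 16. (Sign doesn't affect v_p.) So v_11(-176) = 1.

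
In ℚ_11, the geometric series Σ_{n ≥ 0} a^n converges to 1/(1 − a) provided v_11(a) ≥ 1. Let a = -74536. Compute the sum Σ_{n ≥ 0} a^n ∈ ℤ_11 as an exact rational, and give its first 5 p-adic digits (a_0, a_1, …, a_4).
Σ a^n = 1/(1 − a) = 1/74537;  first 5 digits = (1, 0, 0, 10, 5)

v_11(a) = 3 ≥ 1, so the series converges in ℤ_11 to 1/(1 − a) = 1/(1 − (-74536)) = 1/74537. Expand this rational in ℤ_11: compute digits iteratively via d_i = x_i mod 11, x_{i+1} = (x_i − d_i)/11. The first 5 digits are (1, 0, 0, 10, 5).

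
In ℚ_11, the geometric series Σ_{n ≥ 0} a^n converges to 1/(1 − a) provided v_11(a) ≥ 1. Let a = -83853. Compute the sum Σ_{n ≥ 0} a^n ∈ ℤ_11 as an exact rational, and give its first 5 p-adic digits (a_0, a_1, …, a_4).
Σ a^n = 1/(1 − a) = 1/83854;  first 5 digits = (1, 0, 0, 3, 5)

v_11(a) = 3 ≥ 1, so the series converges in ℤ_11 to 1/(1 − a) = 1/(1 − (-83853)) = 1/83854. Expand this rational in ℤ_11: compute digits iteratively via d_i = x_i mod 11, x_{i+1} = (x_i − d_i)/11. The first 5 digits are (1, 0, 0, 3, 5).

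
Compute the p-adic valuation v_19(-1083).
v_19(-1083) = 2

v_19(n) is the largest exponent k such that 19^k divides n. Factor out: -1083 = -19^2 · 3. (Sign doesn't affect v_p.) So v_19(-1083) = 2.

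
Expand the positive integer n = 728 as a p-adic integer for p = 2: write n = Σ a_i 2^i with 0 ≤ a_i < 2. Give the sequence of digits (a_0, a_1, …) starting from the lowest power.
(a_0, a_1, …) = (0, 0, 0, 1, 1, 0, 1, 1, 0, 1)

Repeated division by 2 gives the digits low-to-high: 728 = 1·2^3 + 1·2^4 + 1·2^6 + 1·2^7 + 1·2^9. Digit sequence: (0, 0, 0, 1, 1, 0, 1, 1, 0, 1).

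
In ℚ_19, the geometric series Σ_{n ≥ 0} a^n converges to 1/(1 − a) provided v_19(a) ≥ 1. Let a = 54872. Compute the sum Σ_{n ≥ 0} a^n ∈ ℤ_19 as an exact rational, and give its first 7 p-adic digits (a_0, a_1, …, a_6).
Σ a^n = 1/(1 − a) = -1/54871;  first 7 digits = (1, 0, 0, 8, 0, 0, 7)

v_19(a) = 3 ≥ 1, so the series converges in ℤ_19 to 1/(1 − a) = 1/(1 − 54872) = -1/54871. Expand this rational in ℤ_19: compute digits iteratively via d_i = x_i mod 19, x_{i+1} = (x_i − d_i)/19. The first 7 digits are (1, 0, 0, 8, 0, 0, 7).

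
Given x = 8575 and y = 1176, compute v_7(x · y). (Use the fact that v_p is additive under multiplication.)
v_7(10084200) = 5

v_p(x) = 3 (factor: 8575 = 7^3 · 25); v_p(y) = 2 (factor: 1176 = 7^2 · 24). Additivity: v_p(xy) = v_p(x) + v_p(y) = 3 + 2 = 5. (Direct check: xy = 10084200 = 7^5 · (600).)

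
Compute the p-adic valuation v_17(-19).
v_17(-19) = 0

v_17(n) is the largest exponent k such that 17^k divides n. Factor out: -19 = -17^0 · 19. (Sign doesn't affect v_p.) So v_17(-19) = 0.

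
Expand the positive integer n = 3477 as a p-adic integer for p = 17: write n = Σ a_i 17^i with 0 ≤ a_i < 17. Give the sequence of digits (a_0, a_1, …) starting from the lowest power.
(a_0, a_1, …) = (9, 0, 12)

Repeated division by 17 gives the digits low-to-high: 3477 = 9 + 12·17^2. Digit sequence: (9, 0, 12).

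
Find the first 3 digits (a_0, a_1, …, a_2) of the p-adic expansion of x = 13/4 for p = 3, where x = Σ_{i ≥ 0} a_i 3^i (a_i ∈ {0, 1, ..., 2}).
(a_0, …, a_2) = (1, 0, 1)

v_3(13/4) = 0 (numerator and denominator both coprime to 3), so x ∈ ℤ_3^×. Compute digits iteratively via a_i = x_i mod 3, x_{i+1} = (x_i − a_i)/3, with x_0 = x:
  x_0 = 13/4;  a_0 = 1;  x_1 = (x_0 − 1)/3 = 3/4
  x_1 = 3/4;  a_1 = 0;  x_2 = (x_1 − 0)/3 = 1/4
  x_2 = 1/4;  a_2 = 1;  x_3 = (x_2 − 1)/3 = -1/4
Digits: (1, 0, 1).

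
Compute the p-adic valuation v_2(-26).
v_2(-26) = 1

v_2(n) is the largest exponent k such that 2^k divides n. Factor out: -26 = -2^1 · 13. (Sign doesn't affect v_p.) So v_2(-26) = 1.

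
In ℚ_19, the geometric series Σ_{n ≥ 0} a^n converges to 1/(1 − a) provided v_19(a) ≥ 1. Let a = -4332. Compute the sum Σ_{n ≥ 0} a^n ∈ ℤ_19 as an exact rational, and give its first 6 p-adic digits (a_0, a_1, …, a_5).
Σ a^n = 1/(1 − a) = 1/4333;  first 6 digits = (1, 0, 7, 18, 10, 7)

v_19(a) = 2 ≥ 1, so the series converges in ℤ_19 to 1/(1 − a) = 1/(1 − (-4332)) = 1/4333. Expand this rational in ℤ_19: compute digits iteratively via d_i = x_i mod 19, x_{i+1} = (x_i − d_i)/19. The first 6 digits are (1, 0, 7, 18, 10, 7).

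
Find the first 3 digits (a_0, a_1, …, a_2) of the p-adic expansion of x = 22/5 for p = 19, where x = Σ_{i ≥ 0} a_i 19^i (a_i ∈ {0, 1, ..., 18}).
(a_0, …, a_2) = (12, 11, 7)

v_19(22/5) = 0 (numerator and denominator both coprime to 19), so x ∈ ℤ_19^×. Compute digits iteratively via a_i = x_i mod 19, x_{i+1} = (x_i − a_i)/19, with x_0 = x:
  x_0 = 22/5;  a_0 = 12;  x_1 = (x_0 − 12)/19 = -2/5
  x_1 = -2/5;  a_1 = 11;  x_2 = (x_1 − 11)/19 = -3/5
  x_2 = -3/5;  a_2 = 7;  x_3 = (x_2 − 7)/19 = -2/5
Digits: (12, 11, 7).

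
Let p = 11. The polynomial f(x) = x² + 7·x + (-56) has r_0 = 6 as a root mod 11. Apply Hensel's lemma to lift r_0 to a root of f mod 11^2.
r_1 = 94 (mod 121)

Hensel: r_{i+1} = r_i − f(r_i)·(f′(r_i))^{-1} mod 11^{i+2}, f′(x) = 2x + 7. Iterate:
  r_0 = 6 (mod 11)
  r_1 = 94 (mod 121)
Final: r = 94 satisfies f(r) ≡ 0 mod 11^2.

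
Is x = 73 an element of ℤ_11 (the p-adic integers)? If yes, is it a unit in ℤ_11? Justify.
x ∈ ℤ_11^× (unit); v_11(x) = 0

ℤ_11 = {x ∈ ℚ_11 : v_11(x) ≥ 0} and ℤ_11^× = {x ∈ ℤ_11 : v_11(x) = 0}. Here v_11(73) = v_11(num) − v_11(den) = 0; compare against these criteria.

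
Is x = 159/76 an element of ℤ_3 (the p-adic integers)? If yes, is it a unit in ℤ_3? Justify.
x ∈ ℤ_3 but not a unit; v_3(x) = 1 > 0

ℤ_3 = {x ∈ ℚ_3 : v_3(x) ≥ 0} and ℤ_3^× = {x ∈ ℤ_3 : v_3(x) = 0}. Here v_3(159/76) = v_3(num) − v_3(den) = 1; compare against these criteria.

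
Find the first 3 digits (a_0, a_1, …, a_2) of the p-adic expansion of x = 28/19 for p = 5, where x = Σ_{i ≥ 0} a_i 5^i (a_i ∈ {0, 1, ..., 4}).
(a_0, …, a_2) = (2, 2, 3)

v_5(28/19) = 0 (numerator and denominator both coprime to 5), so x ∈ ℤ_5^×. Compute digits iteratively via a_i = x_i mod 5, x_{i+1} = (x_i − a_i)/5, with x_0 = x:
  x_0 = 28/19;  a_0 = 2;  x_1 = (x_0 − 2)/5 = -2/19
  x_1 = -2/19;  a_1 = 2;  x_2 = (x_1 − 2)/5 = -8/19
  x_2 = -8/19;  a_2 = 3;  x_3 = (x_2 − 3)/5 = -13/19
Digits: (2, 2, 3).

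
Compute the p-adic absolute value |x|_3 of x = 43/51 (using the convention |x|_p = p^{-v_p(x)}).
|43/51|_3 = 3

Step 1 — compute v_3(x) by factoring powers of 3 out of the numerator and denominator: v_3(43/51) = -1. Step 2 — apply |x|_p = p^{-v_p(x)} = 3^{1} = 3.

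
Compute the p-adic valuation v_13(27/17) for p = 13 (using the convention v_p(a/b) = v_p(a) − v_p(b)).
v_13(27/17) = 0

Factor powers of 13 from the numerator and denominator of the reduced fraction: 27 = 13^0 · 27 and 17 = 13^0 · 17. Apply v_p(a/b) = v_p(a) − v_p(b): v_13(27/17) = 0 − 0 = 0.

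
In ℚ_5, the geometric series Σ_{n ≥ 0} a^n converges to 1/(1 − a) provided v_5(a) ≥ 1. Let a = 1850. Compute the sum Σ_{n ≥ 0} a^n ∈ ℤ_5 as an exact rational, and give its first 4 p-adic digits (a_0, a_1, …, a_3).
Σ a^n = 1/(1 − a) = -1/1849;  first 4 digits = (1, 0, 4, 4)

v_5(a) = 2 ≥ 1, so the series converges in ℤ_5 to 1/(1 − a) = 1/(1 − 1850) = -1/1849. Expand this rational in ℤ_5: compute digits iteratively via d_i = x_i mod 5, x_{i+1} = (x_i − d_i)/5. The first 4 digits are (1, 0, 4, 4).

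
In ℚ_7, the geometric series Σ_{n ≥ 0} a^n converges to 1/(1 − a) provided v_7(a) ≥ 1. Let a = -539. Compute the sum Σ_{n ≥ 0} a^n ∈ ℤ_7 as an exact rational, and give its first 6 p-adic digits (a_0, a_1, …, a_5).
Σ a^n = 1/(1 − a) = 1/540;  first 6 digits = (1, 0, 3, 5, 1, 3)

v_7(a) = 2 ≥ 1, so the series converges in ℤ_7 to 1/(1 − a) = 1/(1 − (-539)) = 1/540. Expand this rational in ℤ_7: compute digits iteratively via d_i = x_i mod 7, x_{i+1} = (x_i − d_i)/7. The first 6 digits are (1, 0, 3, 5, 1, 3).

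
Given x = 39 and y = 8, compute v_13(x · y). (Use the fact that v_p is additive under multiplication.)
v_13(312) = 1

v_p(x) = 1 (factor: 39 = 13^1 · 3); v_p(y) = 0 (factor: 8 = 13^0 · 8). Additivity: v_p(xy) = v_p(x) + v_p(y) = 1 + 0 = 1. (Direct check: xy = 312 = 13^1 · (24).)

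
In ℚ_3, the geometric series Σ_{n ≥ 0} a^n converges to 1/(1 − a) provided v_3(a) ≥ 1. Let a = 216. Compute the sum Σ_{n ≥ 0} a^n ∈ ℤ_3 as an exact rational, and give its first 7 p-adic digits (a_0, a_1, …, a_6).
Σ a^n = 1/(1 − a) = -1/215;  first 7 digits = (1, 0, 0, 2, 2, 0, 1)

v_3(a) = 3 ≥ 1, so the series converges in ℤ_3 to 1/(1 − a) = 1/(1 − 216) = -1/215. Expand this rational in ℤ_3: compute digits iteratively via d_i = x_i mod 3, x_{i+1} = (x_i − d_i)/3. The first 7 digits are (1, 0, 0, 2, 2, 0, 1).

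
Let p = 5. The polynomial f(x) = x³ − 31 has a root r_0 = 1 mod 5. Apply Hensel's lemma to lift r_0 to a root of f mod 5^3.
r_2 = 36 (mod 125)

Hensel: r_{i+1} = r_i − f(r_i)/f′(r_i) mod 5^{i+2}, where f′(x) = 3x². Iterate:
  r_0 = 1 (mod 5)
  r_1 = 11 (mod 25)
  r_2 = 36 (mod 125)
Final: r = 36 with f(r) ≡ 0 mod 5^3.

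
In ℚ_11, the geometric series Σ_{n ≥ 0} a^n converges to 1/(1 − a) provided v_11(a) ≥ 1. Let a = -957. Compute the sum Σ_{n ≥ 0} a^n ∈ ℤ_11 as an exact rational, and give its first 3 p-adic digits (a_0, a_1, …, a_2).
Σ a^n = 1/(1 − a) = 1/958;  first 3 digits = (1, 1, 4)

v_11(a) = 1 ≥ 1, so the series converges in ℤ_11 to 1/(1 − a) = 1/(1 − (-957)) = 1/958. Expand this rational in ℤ_11: compute digits iteratively via d_i = x_i mod 11, x_{i+1} = (x_i − d_i)/11. The first 3 digits are (1, 1, 4).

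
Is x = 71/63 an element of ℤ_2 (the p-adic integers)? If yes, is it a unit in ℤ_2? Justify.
x ∈ ℤ_2^× (unit); v_2(x) = 0

ℤ_2 = {x ∈ ℚ_2 : v_2(x) ≥ 0} and ℤ_2^× = {x ∈ ℤ_2 : v_2(x) = 0}. Here v_2(71/63) = v_2(num) − v_2(den) = 0; compare against these criteria.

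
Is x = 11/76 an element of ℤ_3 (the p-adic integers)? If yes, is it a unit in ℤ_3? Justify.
x ∈ ℤ_3^× (unit); v_3(x) = 0

ℤ_3 = {x ∈ ℚ_3 : v_3(x) ≥ 0} and ℤ_3^× = {x ∈ ℤ_3 : v_3(x) = 0}. Here v_3(11/76) = v_3(num) − v_3(den) = 0; compare against these criteria.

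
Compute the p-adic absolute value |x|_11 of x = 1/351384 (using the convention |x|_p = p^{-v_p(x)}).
|1/351384|_11 = 14641

Step 1 — compute v_11(x) by factoring powers of 11 out of the numerator and denominator: v_11(1/351384) = -4. Step 2 — apply |x|_p = p^{-v_p(x)} = 11^{4} = 14641.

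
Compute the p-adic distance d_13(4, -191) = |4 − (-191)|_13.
d_13(4, -191) = 1/13

Step 1 — x − y = 4 − (-191) = 195. Step 2 — v_13(195) = 1 (factor: 195 = (13^1 · 15); the sign does not affect v_p). Step 3 — |x − y|_13 = 13^{-1} = 1/13.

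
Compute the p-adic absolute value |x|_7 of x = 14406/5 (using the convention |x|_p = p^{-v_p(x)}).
|14406/5|_7 = 1/2401

Step 1 — compute v_7(x) by factoring powers of 7 out of the numerator and denominator: v_7(14406/5) = 4. Step 2 — apply |x|_p = p^{-v_p(x)} = 7^{-4} = 1/2401.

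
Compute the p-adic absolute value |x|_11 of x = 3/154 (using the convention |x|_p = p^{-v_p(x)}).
|3/154|_11 = 11

Step 1 — compute v_11(x) by factoring powers of 11 out of the numerator and denominator: v_11(3/154) = -1. Step 2 — apply |x|_p = p^{-v_p(x)} = 11^{1} = 11.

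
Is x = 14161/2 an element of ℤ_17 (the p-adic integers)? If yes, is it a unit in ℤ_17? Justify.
x ∈ ℤ_17 but not a unit; v_17(x) = 2 > 0

ℤ_17 = {x ∈ ℚ_17 : v_17(x) ≥ 0} and ℤ_17^× = {x ∈ ℤ_17 : v_17(x) = 0}. Here v_17(14161/2) = v_17(num) − v_17(den) = 2; compare against these criteria.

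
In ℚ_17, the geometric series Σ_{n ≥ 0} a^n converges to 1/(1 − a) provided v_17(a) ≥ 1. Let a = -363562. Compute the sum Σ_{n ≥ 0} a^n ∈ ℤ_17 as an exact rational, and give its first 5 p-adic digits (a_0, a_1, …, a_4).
Σ a^n = 1/(1 − a) = 1/363563;  first 5 digits = (1, 0, 0, 11, 12)

v_17(a) = 3 ≥ 1, so the series converges in ℤ_17 to 1/(1 − a) = 1/(1 − (-363562)) = 1/363563. Expand this rational in ℤ_17: compute digits iteratively via d_i = x_i mod 17, x_{i+1} = (x_i − d_i)/17. The first 5 digits are (1, 0, 0, 11, 12).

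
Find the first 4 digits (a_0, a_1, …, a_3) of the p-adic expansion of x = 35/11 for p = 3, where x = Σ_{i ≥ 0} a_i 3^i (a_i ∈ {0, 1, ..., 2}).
(a_0, …, a_3) = (1, 1, 1, 1)

v_3(35/11) = 0 (numerator and denominator both coprime to 3), so x ∈ ℤ_3^×. Compute digits iteratively via a_i = x_i mod 3, x_{i+1} = (x_i − a_i)/3, with x_0 = x:
  x_0 = 35/11;  a_0 = 1;  x_1 = (x_0 − 1)/3 = 8/11
  x_1 = 8/11;  a_1 = 1;  x_2 = (x_1 − 1)/3 = -1/11
  x_2 = -1/11;  a_2 = 1;  x_3 = (x_2 − 1)/3 = -4/11
  x_3 = -4/11;  a_3 = 1;  x_4 = (x_3 − 1)/3 = -5/11
Digits: (1, 1, 1, 1).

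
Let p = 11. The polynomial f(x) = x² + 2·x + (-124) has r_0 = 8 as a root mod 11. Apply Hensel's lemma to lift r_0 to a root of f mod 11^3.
r_2 = 965 (mod 1331)

Hensel: r_{i+1} = r_i − f(r_i)·(f′(r_i))^{-1} mod 11^{i+2}, f′(x) = 2x + 2. Iterate:
  r_0 = 8 (mod 11)
  r_1 = 118 (mod 121)
  r_2 = 965 (mod 1331)
Final: r = 965 satisfies f(r) ≡ 0 mod 11^3.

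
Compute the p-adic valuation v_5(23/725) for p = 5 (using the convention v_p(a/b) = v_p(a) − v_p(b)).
v_5(23/725) = -2

Factor powers of 5 from the numerator and denominator of the reduced fraction: 23 = 5^0 · 23 and 725 = 5^2 · 29. Apply v_p(a/b) = v_p(a) − v_p(b): v_5(23/725) = 0 − 2 = -2.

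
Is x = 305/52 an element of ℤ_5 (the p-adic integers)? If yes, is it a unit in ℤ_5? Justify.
x ∈ ℤ_5 but not a unit; v_5(x) = 1 > 0

ℤ_5 = {x ∈ ℚ_5 : v_5(x) ≥ 0} and ℤ_5^× = {x ∈ ℤ_5 : v_5(x) = 0}. Here v_5(305/52) = v_5(num) − v_5(den) = 1; compare against these criteria.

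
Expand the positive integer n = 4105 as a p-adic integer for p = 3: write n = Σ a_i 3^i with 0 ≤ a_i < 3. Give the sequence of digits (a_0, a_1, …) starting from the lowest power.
(a_0, a_1, …) = (1, 0, 0, 2, 2, 1, 2, 1)

Repeated division by 3 gives the digits low-to-high: 4105 = 1 + 2·3^3 + 2·3^4 + 1·3^5 + 2·3^6 + 1·3^7. Digit sequence: (1, 0, 0, 2, 2, 1, 2, 1).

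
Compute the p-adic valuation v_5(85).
v_5(85) = 1

v_5(n) is the largest exponent k such that 5^k divides n. Factor out: 85 = 5^1 · 17. (Sign doesn't affect v_p.) So v_5(85) = 1.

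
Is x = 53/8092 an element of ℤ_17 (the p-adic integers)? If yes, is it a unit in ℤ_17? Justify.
x ∉ ℤ_17 (v_17(x) = -2 < 0)

ℤ_17 = {x ∈ ℚ_17 : v_17(x) ≥ 0} and ℤ_17^× = {x ∈ ℤ_17 : v_17(x) = 0}. Here v_17(53/8092) = v_17(num) − v_17(den) = -2; compare against these criteria.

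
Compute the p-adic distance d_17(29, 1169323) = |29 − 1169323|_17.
d_17(29, 1169323) = 1/83521

Step 1 — x − y = 29 − 1169323 = -1169294. Step 2 — v_17(-1169294) = 4 (factor: -1169294 = −(17^4 · 14); the sign does not affect v_p). Step 3 — |x − y|_17 = 17^{-4} = 1/83521.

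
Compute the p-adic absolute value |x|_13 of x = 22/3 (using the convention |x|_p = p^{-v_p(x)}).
|22/3|_13 = 1

Step 1 — compute v_13(x) by factoring powers of 13 out of the numerator and denominator: v_13(22/3) = 0. Step 2 — apply |x|_p = p^{-v_p(x)} = 13^{0} = 1.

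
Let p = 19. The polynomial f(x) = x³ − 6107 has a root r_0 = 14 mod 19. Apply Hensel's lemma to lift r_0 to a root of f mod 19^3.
r_2 = 2066 (mod 6859)

Hensel: r_{i+1} = r_i − f(r_i)/f′(r_i) mod 19^{i+2}, where f′(x) = 3x². Iterate:
  r_0 = 14 (mod 19)
  r_1 = 261 (mod 361)
  r_2 = 2066 (mod 6859)
Final: r = 2066 with f(r) ≡ 0 mod 19^3.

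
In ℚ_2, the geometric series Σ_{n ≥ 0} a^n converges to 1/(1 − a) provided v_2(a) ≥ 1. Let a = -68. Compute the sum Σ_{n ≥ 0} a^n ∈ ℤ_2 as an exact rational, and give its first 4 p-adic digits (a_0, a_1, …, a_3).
Σ a^n = 1/(1 − a) = 1/69;  first 4 digits = (1, 0, 1, 1)

v_2(a) = 2 ≥ 1, so the series converges in ℤ_2 to 1/(1 − a) = 1/(1 − (-68)) = 1/69. Expand this rational in ℤ_2: compute digits iteratively via d_i = x_i mod 2, x_{i+1} = (x_i − d_i)/2. The first 4 digits are (1, 0, 1, 1).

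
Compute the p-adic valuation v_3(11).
v_3(11) = 0

v_3(n) is the largest exponent k such that 3^k divides n. Factor out: 11 = 3^0 · 11. (Sign doesn't affect v_p.) So v_3(11) = 0.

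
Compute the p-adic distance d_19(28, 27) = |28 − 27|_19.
d_19(28, 27) = 1

Step 1 — x − y = 28 − 27 = 1. Step 2 — v_19(1) = 0 (factor: 1 = (19^0 · 1); the sign does not affect v_p). Step 3 — |x − y|_19 = 19^{0} = 1.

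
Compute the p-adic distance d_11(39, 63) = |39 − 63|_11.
d_11(39, 63) = 1

Step 1 — x − y = 39 − 63 = -24. Step 2 — v_11(-24) = 0 (factor: -24 = −(11^0 · 24); the sign does not affect v_p). Step 3 — |x − y|_11 = 11^{0} = 1.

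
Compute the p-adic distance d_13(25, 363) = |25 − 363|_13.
d_13(25, 363) = 1/169

Step 1 — x − y = 25 − 363 = -338. Step 2 — v_13(-338) = 2 (factor: -338 = −(13^2 · 2); the sign does not affect v_p). Step 3 — |x − y|_13 = 13^{-2} = 1/169.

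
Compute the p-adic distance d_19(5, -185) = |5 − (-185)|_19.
d_19(5, -185) = 1/19

Step 1 — x − y = 5 − (-185) = 190. Step 2 — v_19(190) = 1 (factor: 190 = (19^1 · 10); the sign does not affect v_p). Step 3 — |x − y|_19 = 19^{-1} = 1/19.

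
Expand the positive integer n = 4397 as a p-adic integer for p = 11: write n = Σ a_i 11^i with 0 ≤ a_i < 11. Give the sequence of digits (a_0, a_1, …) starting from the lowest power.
(a_0, a_1, …) = (8, 3, 3, 3)

Repeated division by 11 gives the digits low-to-high: 4397 = 8 + 3·11^1 + 3·11^2 + 3·11^3. Digit sequence: (8, 3, 3, 3).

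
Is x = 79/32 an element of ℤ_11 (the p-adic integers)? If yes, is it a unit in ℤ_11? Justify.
x ∈ ℤ_11^× (unit); v_11(x) = 0

ℤ_11 = {x ∈ ℚ_11 : v_11(x) ≥ 0} and ℤ_11^× = {x ∈ ℤ_11 : v_11(x) = 0}. Here v_11(79/32) = v_11(num) − v_11(den) = 0; compare against these criteria.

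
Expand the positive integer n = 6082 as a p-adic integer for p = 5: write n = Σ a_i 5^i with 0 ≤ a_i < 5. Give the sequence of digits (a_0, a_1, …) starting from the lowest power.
(a_0, a_1, …) = (2, 1, 3, 3, 4, 1)

Repeated division by 5 gives the digits low-to-high: 6082 = 2 + 1·5^1 + 3·5^2 + 3·5^3 + 4·5^4 + 1·5^5. Digit sequence: (2, 1, 3, 3, 4, 1).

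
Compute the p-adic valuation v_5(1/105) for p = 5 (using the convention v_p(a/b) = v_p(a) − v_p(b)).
v_5(1/105) = -1

Factor powers of 5 from the numerator and denominator of the reduced fraction: 1 = 5^0 · 1 and 105 = 5^1 · 21. Apply v_p(a/b) = v_p(a) − v_p(b): v_5(1/105) = 0 − 1 = -1.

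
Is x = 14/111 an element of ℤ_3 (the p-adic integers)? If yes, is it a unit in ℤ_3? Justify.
x ∉ ℤ_3 (v_3(x) = -1 < 0)

ℤ_3 = {x ∈ ℚ_3 : v_3(x) ≥ 0} and ℤ_3^× = {x ∈ ℤ_3 : v_3(x) = 0}. Here v_3(14/111) = v_3(num) − v_3(den) = -1; compare against these criteria.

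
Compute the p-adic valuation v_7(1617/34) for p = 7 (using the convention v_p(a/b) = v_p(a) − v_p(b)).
v_7(1617/34) = 2

Factor powers of 7 from the numerator and denominator of the reduced fraction: 1617 = 7^2 · 33 and 34 = 7^0 · 34. Apply v_p(a/b) = v_p(a) − v_p(b): v_7(1617/34) = 2 − 0 = 2.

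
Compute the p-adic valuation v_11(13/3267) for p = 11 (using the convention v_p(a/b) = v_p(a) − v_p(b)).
v_11(13/3267) = -2

Factor powers of 11 from the numerator and denominator of the reduced fraction: 13 = 11^0 · 13 and 3267 = 11^2 · 27. Apply v_p(a/b) = v_p(a) − v_p(b): v_11(13/3267) = 0 − 2 = -2.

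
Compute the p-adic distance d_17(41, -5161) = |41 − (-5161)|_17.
d_17(41, -5161) = 1/289

Step 1 — x − y = 41 − (-5161) = 5202. Step 2 — v_17(5202) = 2 (factor: 5202 = (17^2 · 18); the sign does not affect v_p). Step 3 — |x − y|_17 = 17^{-2} = 1/289.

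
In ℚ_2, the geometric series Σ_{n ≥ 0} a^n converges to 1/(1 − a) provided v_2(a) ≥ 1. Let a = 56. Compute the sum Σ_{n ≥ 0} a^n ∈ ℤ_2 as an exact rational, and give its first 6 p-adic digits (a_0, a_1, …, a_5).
Σ a^n = 1/(1 − a) = -1/55;  first 6 digits = (1, 0, 0, 1, 1, 1)

v_2(a) = 3 ≥ 1, so the series converges in ℤ_2 to 1/(1 − a) = 1/(1 − 56) = -1/55. Expand this rational in ℤ_2: compute digits iteratively via d_i = x_i mod 2, x_{i+1} = (x_i − d_i)/2. The first 6 digits are (1, 0, 0, 1, 1, 1).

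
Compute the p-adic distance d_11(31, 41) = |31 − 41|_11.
d_11(31, 41) = 1

Step 1 — x − y = 31 − 41 = -10. Step 2 — v_11(-10) = 0 (factor: -10 = −(11^0 · 10); the sign does not affect v_p). Step 3 — |x − y|_11 = 11^{0} = 1.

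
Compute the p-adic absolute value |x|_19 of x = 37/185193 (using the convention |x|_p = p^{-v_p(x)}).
|37/185193|_19 = 6859

Step 1 — compute v_19(x) by factoring powers of 19 out of the numerator and denominator: v_19(37/185193) = -3. Step 2 — apply |x|_p = p^{-v_p(x)} = 19^{3} = 6859.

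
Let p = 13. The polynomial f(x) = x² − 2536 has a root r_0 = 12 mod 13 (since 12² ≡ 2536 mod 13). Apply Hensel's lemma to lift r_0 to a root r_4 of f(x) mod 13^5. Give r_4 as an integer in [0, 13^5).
r_4 = 13012 (mod 371293)

Hensel's recurrence: r_{i+1} = r_i − f(r_i)·(f′(r_i))^{-1} mod 13^{i+2}, with f′(x) = 2x. Iterate:
  r_0 = 12 (mod 13)
  r_1 = 168 (mod 169)
  r_2 = 2027 (mod 2197)
  r_3 = 13012 (mod 28561)
  r_4 = 13012 (mod 371293)
Final: r_4 = 13012, and one checks f(r_4) ≡ 0 mod 13^5.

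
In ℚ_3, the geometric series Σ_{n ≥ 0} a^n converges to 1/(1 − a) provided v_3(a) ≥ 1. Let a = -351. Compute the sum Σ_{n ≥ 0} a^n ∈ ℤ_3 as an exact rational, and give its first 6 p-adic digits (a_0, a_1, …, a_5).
Σ a^n = 1/(1 − a) = 1/352;  first 6 digits = (1, 0, 0, 2, 1, 1)

v_3(a) = 3 ≥ 1, so the series converges in ℤ_3 to 1/(1 − a) = 1/(1 − (-351)) = 1/352. Expand this rational in ℤ_3: compute digits iteratively via d_i = x_i mod 3, x_{i+1} = (x_i − d_i)/3. The first 6 digits are (1, 0, 0, 2, 1, 1).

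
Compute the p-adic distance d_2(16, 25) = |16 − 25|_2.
d_2(16, 25) = 1

Step 1 — x − y = 16 − 25 = -9. Step 2 — v_2(-9) = 0 (factor: -9 = −(2^0 · 9); the sign does not affect v_p). Step 3 — |x − y|_2 = 2^{0} = 1.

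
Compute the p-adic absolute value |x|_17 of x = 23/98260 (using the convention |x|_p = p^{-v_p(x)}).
|23/98260|_17 = 4913

Step 1 — compute v_17(x) by factoring powers of 17 out of the numerator and denominator: v_17(23/98260) = -3. Step 2 — apply |x|_p = p^{-v_p(x)} = 17^{3} = 4913.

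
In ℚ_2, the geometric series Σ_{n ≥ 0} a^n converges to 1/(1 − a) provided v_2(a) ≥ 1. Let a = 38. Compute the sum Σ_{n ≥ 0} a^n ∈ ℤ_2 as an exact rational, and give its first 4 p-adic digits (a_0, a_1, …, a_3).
Σ a^n = 1/(1 − a) = -1/37;  first 4 digits = (1, 1, 0, 0)

v_2(a) = 1 ≥ 1, so the series converges in ℤ_2 to 1/(1 − a) = 1/(1 − 38) = -1/37. Expand this rational in ℤ_2: compute digits iteratively via d_i = x_i mod 2, x_{i+1} = (x_i − d_i)/2. The first 4 digits are (1, 1, 0, 0).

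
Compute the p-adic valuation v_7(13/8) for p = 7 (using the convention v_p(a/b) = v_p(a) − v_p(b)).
v_7(13/8) = 0

Factor powers of 7 from the numerator and denominator of the reduced fraction: 13 = 7^0 · 13 and 8 = 7^0 · 8. Apply v_p(a/b) = v_p(a) − v_p(b): v_7(13/8) = 0 − 0 = 0.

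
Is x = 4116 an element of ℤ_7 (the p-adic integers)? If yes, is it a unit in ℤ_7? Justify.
x ∈ ℤ_7 but not a unit; v_7(x) = 3 > 0

ℤ_7 = {x ∈ ℚ_7 : v_7(x) ≥ 0} and ℤ_7^× = {x ∈ ℤ_7 : v_7(x) = 0}. Here v_7(4116) = v_7(num) − v_7(den) = 3; compare against these criteria.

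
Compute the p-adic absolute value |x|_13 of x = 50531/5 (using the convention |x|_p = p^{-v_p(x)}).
|50531/5|_13 = 1/2197

Step 1 — compute v_13(x) by factoring powers of 13 out of the numerator and denominator: v_13(50531/5) = 3. Step 2 — apply |x|_p = p^{-v_p(x)} = 13^{-3} = 1/2197.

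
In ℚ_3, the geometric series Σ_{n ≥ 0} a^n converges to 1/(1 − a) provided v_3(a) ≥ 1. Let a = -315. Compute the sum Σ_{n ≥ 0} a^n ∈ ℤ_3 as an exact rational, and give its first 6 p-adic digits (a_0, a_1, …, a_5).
Σ a^n = 1/(1 − a) = 1/316;  first 6 digits = (1, 0, 1, 0, 0, 2)

v_3(a) = 2 ≥ 1, so the series converges in ℤ_3 to 1/(1 − a) = 1/(1 − (-315)) = 1/316. Expand this rational in ℤ_3: compute digits iteratively via d_i = x_i mod 3, x_{i+1} = (x_i − d_i)/3. The first 6 digits are (1, 0, 1, 0, 0, 2).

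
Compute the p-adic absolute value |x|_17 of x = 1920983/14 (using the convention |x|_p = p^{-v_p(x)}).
|1920983/14|_17 = 1/83521

Step 1 — compute v_17(x) by factoring powers of 17 out of the numerator and denominator: v_17(1920983/14) = 4. Step 2 — apply |x|_p = p^{-v_p(x)} = 17^{-4} = 1/83521.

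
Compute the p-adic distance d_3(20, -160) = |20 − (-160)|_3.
d_3(20, -160) = 1/9

Step 1 — x − y = 20 − (-160) = 180. Step 2 — v_3(180) = 2 (factor: 180 = (3^2 · 20); the sign does not affect v_p). Step 3 — |x − y|_3 = 3^{-2} = 1/9.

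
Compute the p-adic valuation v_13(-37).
v_13(-37) = 0

v_13(n) is the largest exponent k such that 13^k divides n. Factor out: -37 = -13^0 · 37. (Sign doesn't affect v_p.) So v_13(-37) = 0.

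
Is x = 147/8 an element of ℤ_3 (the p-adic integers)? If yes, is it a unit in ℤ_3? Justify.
x ∈ ℤ_3 but not a unit; v_3(x) = 1 > 0

ℤ_3 = {x ∈ ℚ_3 : v_3(x) ≥ 0} and ℤ_3^× = {x ∈ ℤ_3 : v_3(x) = 0}. Here v_3(147/8) = v_3(num) − v_3(den) = 1; compare against these criteria.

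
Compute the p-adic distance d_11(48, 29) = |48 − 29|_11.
d_11(48, 29) = 1

Step 1 — x − y = 48 − 29 = 19. Step 2 — v_11(19) = 0 (factor: 19 = (11^0 · 19); the sign does not affect v_p). Step 3 — |x − y|_11 = 11^{0} = 1.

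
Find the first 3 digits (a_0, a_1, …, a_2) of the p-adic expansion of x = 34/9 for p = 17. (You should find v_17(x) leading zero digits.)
(a_0, …, a_2) = (0, 4, 13)

v_17(34/9) = 1, so a_0 = ... = a_0 = 0. Factor out: x = 17^1 · u with u = 2/9 a unit in ℤ_17. Expand u iteratively via a_{v+i} = u_i mod 17, u_{i+1} = (u_i − a_{v+i})/17:
  u_0 = 2/9;  a_1 = 4;  u_1 = (u_0 − 4)/17 = -2/9
  u_1 = -2/9;  a_2 = 13;  u_2 = (u_1 − 13)/17 = -7/9
Digits: (0, 4, 13).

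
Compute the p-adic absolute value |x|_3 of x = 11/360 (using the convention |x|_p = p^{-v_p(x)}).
|11/360|_3 = 9

Step 1 — compute v_3(x) by factoring powers of 3 out of the numerator and denominator: v_3(11/360) = -2. Step 2 — apply |x|_p = p^{-v_p(x)} = 3^{2} = 9.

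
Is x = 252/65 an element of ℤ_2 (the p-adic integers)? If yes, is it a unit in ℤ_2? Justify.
x ∈ ℤ_2 but not a unit; v_2(x) = 2 > 0

ℤ_2 = {x ∈ ℚ_2 : v_2(x) ≥ 0} and ℤ_2^× = {x ∈ ℤ_2 : v_2(x) = 0}. Here v_2(252/65) = v_2(num) − v_2(den) = 2; compare against these criteria.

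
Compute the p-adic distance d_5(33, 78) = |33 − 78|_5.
d_5(33, 78) = 1/5

Step 1 — x − y = 33 − 78 = -45. Step 2 — v_5(-45) = 1 (factor: -45 = −(5^1 · 9); the sign does not affect v_p). Step 3 — |x − y|_5 = 5^{-1} = 1/5.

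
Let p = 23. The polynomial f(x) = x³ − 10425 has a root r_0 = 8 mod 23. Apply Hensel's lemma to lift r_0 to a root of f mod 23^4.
r_3 = 142953 (mod 279841)

Hensel: r_{i+1} = r_i − f(r_i)/f′(r_i) mod 23^{i+2}, where f′(x) = 3x². Iterate:
  r_0 = 8 (mod 23)
  r_1 = 123 (mod 529)
  r_2 = 9116 (mod 12167)
  r_3 = 142953 (mod 279841)
Final: r = 142953 with f(r) ≡ 0 mod 23^4.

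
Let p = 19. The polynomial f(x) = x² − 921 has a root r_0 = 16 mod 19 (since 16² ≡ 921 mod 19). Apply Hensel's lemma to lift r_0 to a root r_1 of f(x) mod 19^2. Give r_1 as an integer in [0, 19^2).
r_1 = 206 (mod 361)

Hensel's recurrence: r_{i+1} = r_i − f(r_i)·(f′(r_i))^{-1} mod 19^{i+2}, with f′(x) = 2x. Iterate:
  r_0 = 16 (mod 19)
  r_1 = 206 (mod 361)
Final: r_1 = 206, and one checks f(r_1) ≡ 0 mod 19^2.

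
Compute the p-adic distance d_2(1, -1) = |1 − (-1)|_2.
d_2(1, -1) = 1/2

Step 1 — x − y = 1 − (-1) = 2. Step 2 — v_2(2) = 1 (factor: 2 = (2^1 · 1); the sign does not affect v_p). Step 3 — |x − y|_2 = 2^{-1} = 1/2.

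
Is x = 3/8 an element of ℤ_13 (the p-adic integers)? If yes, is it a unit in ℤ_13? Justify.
x ∈ ℤ_13^× (unit); v_13(x) = 0

ℤ_13 = {x ∈ ℚ_13 : v_13(x) ≥ 0} and ℤ_13^× = {x ∈ ℤ_13 : v_13(x) = 0}. Here v_13(3/8) = v_13(num) − v_13(den) = 0; compare against these criteria.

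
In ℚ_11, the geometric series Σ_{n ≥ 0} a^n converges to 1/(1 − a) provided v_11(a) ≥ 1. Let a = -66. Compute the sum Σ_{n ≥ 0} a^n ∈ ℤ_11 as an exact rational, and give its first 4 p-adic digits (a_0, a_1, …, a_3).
Σ a^n = 1/(1 − a) = 1/67;  first 4 digits = (1, 5, 2, 7)

v_11(a) = 1 ≥ 1, so the series converges in ℤ_11 to 1/(1 − a) = 1/(1 − (-66)) = 1/67. Expand this rational in ℤ_11: compute digits iteratively via d_i = x_i mod 11, x_{i+1} = (x_i − d_i)/11. The first 4 digits are (1, 5, 2, 7).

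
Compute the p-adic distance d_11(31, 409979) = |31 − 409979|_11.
d_11(31, 409979) = 1/14641

Step 1 — x − y = 31 − 409979 = -409948. Step 2 — v_11(-409948) = 4 (factor: -409948 = −(11^4 · 28); the sign does not affect v_p). Step 3 — |x − y|_11 = 11^{-4} = 1/14641.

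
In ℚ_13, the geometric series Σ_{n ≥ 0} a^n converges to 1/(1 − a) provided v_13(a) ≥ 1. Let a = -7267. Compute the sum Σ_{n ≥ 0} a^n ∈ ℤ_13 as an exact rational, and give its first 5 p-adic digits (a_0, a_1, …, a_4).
Σ a^n = 1/(1 − a) = 1/7268;  first 5 digits = (1, 0, 9, 9, 2)

v_13(a) = 2 ≥ 1, so the series converges in ℤ_13 to 1/(1 − a) = 1/(1 − (-7267)) = 1/7268. Expand this rational in ℤ_13: compute digits iteratively via d_i = x_i mod 13, x_{i+1} = (x_i − d_i)/13. The first 5 digits are (1, 0, 9, 9, 2).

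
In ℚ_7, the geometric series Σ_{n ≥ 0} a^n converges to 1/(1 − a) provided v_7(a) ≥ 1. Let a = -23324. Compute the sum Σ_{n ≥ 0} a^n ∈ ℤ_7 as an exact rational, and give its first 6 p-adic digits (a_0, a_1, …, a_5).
Σ a^n = 1/(1 − a) = 1/23325;  first 6 digits = (1, 0, 0, 2, 4, 5)

v_7(a) = 3 ≥ 1, so the series converges in ℤ_7 to 1/(1 − a) = 1/(1 − (-23324)) = 1/23325. Expand this rational in ℤ_7: compute digits iteratively via d_i = x_i mod 7, x_{i+1} = (x_i − d_i)/7. The first 6 digits are (1, 0, 0, 2, 4, 5).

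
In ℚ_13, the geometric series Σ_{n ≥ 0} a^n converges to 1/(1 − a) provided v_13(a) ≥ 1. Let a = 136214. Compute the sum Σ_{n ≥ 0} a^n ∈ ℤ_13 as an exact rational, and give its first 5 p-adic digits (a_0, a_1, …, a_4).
Σ a^n = 1/(1 − a) = -1/136213;  first 5 digits = (1, 0, 0, 10, 4)

v_13(a) = 3 ≥ 1, so the series converges in ℤ_13 to 1/(1 − a) = 1/(1 − 136214) = -1/136213. Expand this rational in ℤ_13: compute digits iteratively via d_i = x_i mod 13, x_{i+1} = (x_i − d_i)/13. The first 5 digits are (1, 0, 0, 10, 4).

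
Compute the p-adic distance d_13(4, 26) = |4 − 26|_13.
d_13(4, 26) = 1

Step 1 — x − y = 4 − 26 = -22. Step 2 — v_13(-22) = 0 (factor: -22 = −(13^0 · 22); the sign does not affect v_p). Step 3 — |x − y|_13 = 13^{0} = 1.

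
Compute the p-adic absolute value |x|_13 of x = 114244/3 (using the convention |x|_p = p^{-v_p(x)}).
|114244/3|_13 = 1/28561

Step 1 — compute v_13(x) by factoring powers of 13 out of the numerator and denominator: v_13(114244/3) = 4. Step 2 — apply |x|_p = p^{-v_p(x)} = 13^{-4} = 1/28561.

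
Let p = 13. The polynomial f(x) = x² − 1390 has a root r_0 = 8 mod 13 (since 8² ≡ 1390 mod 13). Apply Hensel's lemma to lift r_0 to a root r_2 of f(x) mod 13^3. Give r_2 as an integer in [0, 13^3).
r_2 = 788 (mod 2197)

Hensel's recurrence: r_{i+1} = r_i − f(r_i)·(f′(r_i))^{-1} mod 13^{i+2}, with f′(x) = 2x. Iterate:
  r_0 = 8 (mod 13)
  r_1 = 112 (mod 169)
  r_2 = 788 (mod 2197)
Final: r_2 = 788, and one checks f(r_2) ≡ 0 mod 13^3.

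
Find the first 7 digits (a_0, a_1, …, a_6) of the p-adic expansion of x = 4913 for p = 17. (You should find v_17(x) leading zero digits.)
(a_0, …, a_6) = (0, 0, 0, 1, 0, 0, 0)

v_17(4913) = 3, so a_0 = ... = a_2 = 0. Factor out: x = 17^3 · u with u = 1 a unit in ℤ_17. Expand u iteratively via a_{v+i} = u_i mod 17, u_{i+1} = (u_i − a_{v+i})/17:
  u_0 = 1;  a_3 = 1;  u_1 = (u_0 − 1)/17 = 0
  u_1 = 0;  a_4 = 0;  u_2 = (u_1 − 0)/17 = 0
  u_2 = 0;  a_5 = 0;  u_3 = (u_2 − 0)/17 = 0
  u_3 = 0;  a_6 = 0;  u_4 = (u_3 − 0)/17 = 0
Digits: (0, 0, 0, 1, 0, 0, 0).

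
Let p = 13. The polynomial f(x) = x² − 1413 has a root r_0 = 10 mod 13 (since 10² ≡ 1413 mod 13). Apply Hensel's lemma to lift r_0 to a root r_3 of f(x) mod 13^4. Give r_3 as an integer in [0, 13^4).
r_3 = 11086 (mod 28561)

Hensel's recurrence: r_{i+1} = r_i − f(r_i)·(f′(r_i))^{-1} mod 13^{i+2}, with f′(x) = 2x. Iterate:
  r_0 = 10 (mod 13)
  r_1 = 101 (mod 169)
  r_2 = 101 (mod 2197)
  r_3 = 11086 (mod 28561)
Final: r_3 = 11086, and one checks f(r_3) ≡ 0 mod 13^4.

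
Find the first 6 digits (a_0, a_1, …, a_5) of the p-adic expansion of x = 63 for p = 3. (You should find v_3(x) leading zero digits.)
(a_0, …, a_5) = (0, 0, 1, 2, 0, 0)

v_3(63) = 2, so a_0 = ... = a_1 = 0. Factor out: x = 3^2 · u with u = 7 a unit in ℤ_3. Expand u iteratively via a_{v+i} = u_i mod 3, u_{i+1} = (u_i − a_{v+i})/3:
  u_0 = 7;  a_2 = 1;  u_1 = (u_0 − 1)/3 = 2
  u_1 = 2;  a_3 = 2;  u_2 = (u_1 − 2)/3 = 0
  u_2 = 0;  a_4 = 0;  u_3 = (u_2 − 0)/3 = 0
  u_3 = 0;  a_5 = 0;  u_4 = (u_3 − 0)/3 = 0
Digits: (0, 0, 1, 2, 0, 0).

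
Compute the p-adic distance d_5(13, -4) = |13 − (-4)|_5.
d_5(13, -4) = 1

Step 1 — x − y = 13 − (-4) = 17. Step 2 — v_5(17) = 0 (factor: 17 = (5^0 · 17); the sign does not affect v_p). Step 3 — |x − y|_5 = 5^{0} = 1.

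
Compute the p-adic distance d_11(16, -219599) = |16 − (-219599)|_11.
d_11(16, -219599) = 1/14641

Step 1 — x − y = 16 − (-219599) = 219615. Step 2 — v_11(219615) = 4 (factor: 219615 = (11^4 · 15); the sign does not affect v_p). Step 3 — |x − y|_11 = 11^{-4} = 1/14641.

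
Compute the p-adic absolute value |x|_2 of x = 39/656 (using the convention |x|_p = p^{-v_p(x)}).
|39/656|_2 = 16

Step 1 — compute v_2(x) by factoring powers of 2 out of the numerator and denominator: v_2(39/656) = -4. Step 2 — apply |x|_p = p^{-v_p(x)} = 2^{4} = 16.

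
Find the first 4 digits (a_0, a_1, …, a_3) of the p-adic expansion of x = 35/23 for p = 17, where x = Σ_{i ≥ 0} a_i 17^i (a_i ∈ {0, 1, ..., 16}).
(a_0, …, a_3) = (3, 11, 6, 7)

v_17(35/23) = 0 (numerator and denominator both coprime to 17), so x ∈ ℤ_17^×. Compute digits iteratively via a_i = x_i mod 17, x_{i+1} = (x_i − a_i)/17, with x_0 = x:
  x_0 = 35/23;  a_0 = 3;  x_1 = (x_0 − 3)/17 = -2/23
  x_1 = -2/23;  a_1 = 11;  x_2 = (x_1 − 11)/17 = -15/23
  x_2 = -15/23;  a_2 = 6;  x_3 = (x_2 − 6)/17 = -9/23
  x_3 = -9/23;  a_3 = 7;  x_4 = (x_3 − 7)/17 = -10/23
Digits: (3, 11, 6, 7).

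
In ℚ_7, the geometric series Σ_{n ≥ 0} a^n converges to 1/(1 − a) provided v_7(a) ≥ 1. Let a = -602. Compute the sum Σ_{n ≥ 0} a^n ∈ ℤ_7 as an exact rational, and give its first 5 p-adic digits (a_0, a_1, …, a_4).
Σ a^n = 1/(1 − a) = 1/603;  first 5 digits = (1, 5, 5, 3, 0)

v_7(a) = 1 ≥ 1, so the series converges in ℤ_7 to 1/(1 − a) = 1/(1 − (-602)) = 1/603. Expand this rational in ℤ_7: compute digits iteratively via d_i = x_i mod 7, x_{i+1} = (x_i − d_i)/7. The first 5 digits are (1, 5, 5, 3, 0).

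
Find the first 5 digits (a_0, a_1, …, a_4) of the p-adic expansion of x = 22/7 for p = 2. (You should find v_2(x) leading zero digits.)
(a_0, …, a_4) = (0, 1, 0, 1, 1)

v_2(22/7) = 1, so a_0 = ... = a_0 = 0. Factor out: x = 2^1 · u with u = 11/7 a unit in ℤ_2. Expand u iteratively via a_{v+i} = u_i mod 2, u_{i+1} = (u_i − a_{v+i})/2:
  u_0 = 11/7;  a_1 = 1;  u_1 = (u_0 − 1)/2 = 2/7
  u_1 = 2/7;  a_2 = 0;  u_2 = (u_1 − 0)/2 = 1/7
  u_2 = 1/7;  a_3 = 1;  u_3 = (u_2 − 1)/2 = -3/7
  u_3 = -3/7;  a_4 = 1;  u_4 = (u_3 − 1)/2 = -5/7
Digits: (0, 1, 0, 1, 1).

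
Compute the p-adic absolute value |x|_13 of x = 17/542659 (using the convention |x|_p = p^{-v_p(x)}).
|17/542659|_13 = 28561

Step 1 — compute v_13(x) by factoring powers of 13 out of the numerator and denominator: v_13(17/542659) = -4. Step 2 — apply |x|_p = p^{-v_p(x)} = 13^{4} = 28561.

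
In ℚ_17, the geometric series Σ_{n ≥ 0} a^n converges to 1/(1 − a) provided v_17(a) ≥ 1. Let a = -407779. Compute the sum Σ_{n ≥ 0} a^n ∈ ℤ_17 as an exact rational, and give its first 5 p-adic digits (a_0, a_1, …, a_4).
Σ a^n = 1/(1 − a) = 1/407780;  first 5 digits = (1, 0, 0, 2, 12)

v_17(a) = 3 ≥ 1, so the series converges in ℤ_17 to 1/(1 − a) = 1/(1 − (-407779)) = 1/407780. Expand this rational in ℤ_17: compute digits iteratively via d_i = x_i mod 17, x_{i+1} = (x_i − d_i)/17. The first 5 digits are (1, 0, 0, 2, 12).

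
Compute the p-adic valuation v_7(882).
v_7(882) = 2

v_7(n) is the largest exponent k such that 7^k divides n. Factor out: 882 = 7^2 · 18. (Sign doesn't affect v_p.) So v_7(882) = 2.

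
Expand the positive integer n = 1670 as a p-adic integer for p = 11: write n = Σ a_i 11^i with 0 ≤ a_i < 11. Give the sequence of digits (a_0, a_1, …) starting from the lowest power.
(a_0, a_1, …) = (9, 8, 2, 1)

Repeated division by 11 gives the digits low-to-high: 1670 = 9 + 8·11^1 + 2·11^2 + 1·11^3. Digit sequence: (9, 8, 2, 1).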